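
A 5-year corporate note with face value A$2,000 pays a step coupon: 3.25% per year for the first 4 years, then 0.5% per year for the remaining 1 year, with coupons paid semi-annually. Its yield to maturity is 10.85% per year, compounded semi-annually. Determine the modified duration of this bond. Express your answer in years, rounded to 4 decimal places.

Periodic yield y = 0.05425. First find Macaulay duration:
  t   CF        PV=CF/(1+0.05425)^t    t·PV
  1        32.50        30.8276        30.8276
  2        32.50        29.2413        58.4825
  3        32.50        27.7366        83.2097
  4        32.50        26.3093       105.2371
  5        32.50        24.9554       124.7772
  6        32.50        23.6713       142.0277
  7        32.50        22.4532       157.1723
  8        32.50        21.2978       170.3823
  9         5.00         3.1080        27.9718
  10    2,005.00     1,182.1655    11,821.6550
  Σ                  1,391.7659    12,721.7432
P = 1,391.7659; Macaulay duration = 12,721.7432 / 1,391.7659 = 9.14072 half-year periods = 4.57036 years.
Modified duration = D_Mac / (1 + y) = 4.57036 / 1.05425 = 4.33518 years.

4.3352 years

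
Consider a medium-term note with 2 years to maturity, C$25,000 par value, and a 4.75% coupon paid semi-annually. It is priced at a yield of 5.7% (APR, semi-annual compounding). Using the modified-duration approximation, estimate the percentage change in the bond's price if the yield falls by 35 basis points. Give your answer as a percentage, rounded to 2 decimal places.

+0.66%

Periodic yield y = 0.0285. Modified duration first:
  t   CF        PV=CF/(1+0.0285)^t    t·PV
  1       593.75       577.2970       577.2970
  2       593.75       561.3000     1,122.6000
  3       593.75       545.7462     1,637.2387
  4    25,593.75    22,872.6634    91,490.6537
  Σ                 24,557.0067    94,827.7894
P = 24,557.0067; D_Mac = 3.86154 half-year periods = 1.93077 yrs; D_mod = 1.93077/(1+0.0285) = 1.87727 yrs.
ΔP/P ≈ -D_mod · Δy = -1.87727 × (-0.0035) = +0.006570 = +0.6570%.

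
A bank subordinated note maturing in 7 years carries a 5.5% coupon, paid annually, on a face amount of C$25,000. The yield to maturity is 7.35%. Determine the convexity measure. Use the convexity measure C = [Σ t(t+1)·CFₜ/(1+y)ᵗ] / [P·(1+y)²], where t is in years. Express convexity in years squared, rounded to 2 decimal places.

38.87

With y = 0.0735:
  t   CF        PV=CF/(1+0.0735)^t    t·PV        t(t+1)·PV
  1     1,375.00     1,280.8570     1,280.8570       2,561.7140
  2     1,375.00     1,193.1598     2,386.3195       7,158.9586
  3     1,375.00     1,111.4669     3,334.4008      13,337.6034
  4     1,375.00     1,035.3674     4,141.4698      20,707.3488
  5     1,375.00       964.4783     4,822.3914      28,934.3486
  6     1,375.00       898.4427     5,390.6565      37,734.5952
  7    26,375.00    16,053.8103   112,376.6721     899,013.3770
  Σ                 22,537.5825   133,732.7672   1,009,447.9455
P = 22,537.5825.
Convexity = Σ t(t+1)·PV / [P·(1+y)²] = 1,009,447.9455 / (22,537.5825 × 1.152402) = 38.86624.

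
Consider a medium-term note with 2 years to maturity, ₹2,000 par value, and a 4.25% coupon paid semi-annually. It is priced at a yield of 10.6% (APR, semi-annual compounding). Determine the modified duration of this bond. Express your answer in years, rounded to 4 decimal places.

1.8367 years

Periodic yield y = 0.053. First find Macaulay duration:
  t   CF        PV=CF/(1+0.053)^t    t·PV
  1        42.50        40.3609        40.3609
  2        42.50        38.3294        76.6588
  3        42.50        36.4002       109.2006
  4     2,042.50     1,661.3020     6,645.2079
  Σ                  1,776.3925     6,871.4282
P = 1,776.3925; Macaulay duration = 6,871.4282 / 1,776.3925 = 3.86819 half-year periods = 1.93410 years.
Modified duration = D_Mac / (1 + y) = 1.93410 / 1.053 = 1.83675 years.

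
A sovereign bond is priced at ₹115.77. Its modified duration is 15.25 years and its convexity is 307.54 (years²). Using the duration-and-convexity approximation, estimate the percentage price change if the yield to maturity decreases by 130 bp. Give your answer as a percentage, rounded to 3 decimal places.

Duration effect: -D_mod·Δy = -15.25 × (-0.013) = +0.198250
Convexity effect: ½·C·(Δy)² = 0.5 × 307.54 × (-0.013)² = +0.02598713
ΔP/P ≈ +0.198250 + 0.02598713 = +0.22423713
= +22.423713%.

+22.424%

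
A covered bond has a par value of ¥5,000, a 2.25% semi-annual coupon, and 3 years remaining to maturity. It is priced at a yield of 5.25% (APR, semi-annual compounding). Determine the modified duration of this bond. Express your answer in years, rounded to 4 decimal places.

Periodic yield y = 0.02625. First find Macaulay duration:
  t   CF        PV=CF/(1+0.02625)^t    t·PV
  1        56.25        54.8112        54.8112
  2        56.25        53.4092       106.8184
  3        56.25        52.0431       156.1292
  4        56.25        50.7119       202.8476
  5        56.25        49.4148       247.0738
  6     5,056.25     4,328.2219    25,969.3314
  Σ                  4,588.6121    26,737.0117
P = 4,588.6121; Macaulay duration = 26,737.0117 / 4,588.6121 = 5.82682 half-year periods = 2.91341 years.
Modified duration = D_Mac / (1 + y) = 2.91341 / 1.02625 = 2.83889 years.

2.8389 years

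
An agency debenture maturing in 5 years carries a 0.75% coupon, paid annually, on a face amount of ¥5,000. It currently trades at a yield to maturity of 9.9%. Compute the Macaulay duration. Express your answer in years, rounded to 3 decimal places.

4.904 years

Periodic yield y = 0.099. Discount each cash flow and weight by its year:
  t   CF        PV=CF/(1+0.099)^t    t·PV
  1        37.50        34.1219        34.1219
  2        37.50        31.0482        62.0963
  3        37.50        28.2513        84.7539
  4        37.50        25.7064       102.8254
  5     5,037.50     3,142.1477    15,710.7385
  Σ                  3,261.2754    15,994.5361
Price P = Σ PV = 3,261.2754.
Macaulay duration = Σ(t·PV) / P = 15,994.5361 / 3,261.2754 = 4.90438 years.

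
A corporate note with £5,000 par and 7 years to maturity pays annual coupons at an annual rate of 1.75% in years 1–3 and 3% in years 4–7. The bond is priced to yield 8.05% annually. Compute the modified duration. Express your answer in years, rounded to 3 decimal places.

6.015 years

Periodic yield y = 0.0805. First find Macaulay duration:
  t   CF        PV=CF/(1+0.0805)^t    t·PV
  1        87.50        80.9810        80.9810
  2        87.50        74.9477       149.8955
  3        87.50        69.3639       208.0918
  4       150.00       110.0505       440.2022
  5       150.00       101.8515       509.2575
  6       150.00        94.2633       565.5798
  7     5,150.00     2,995.2552    20,966.7864
  Σ                  3,526.7132    22,920.7941
P = 3,526.7132; Macaulay duration = 22,920.7941 / 3,526.7132 = 6.49919 years.
Modified duration = D_Mac / (1 + y) = 6.49919 / 1.0805 = 6.01499 years.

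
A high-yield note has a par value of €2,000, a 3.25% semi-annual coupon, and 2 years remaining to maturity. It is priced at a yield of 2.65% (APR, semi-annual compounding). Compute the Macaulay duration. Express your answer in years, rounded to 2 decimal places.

Periodic yield y = 0.01325. Discount each cash flow and weight by its period:
  t   CF        PV=CF/(1+0.01325)^t    t·PV
  1        32.50        32.0750        32.0750
  2        32.50        31.6556        63.3111
  3        32.50        31.2416        93.7249
  4     2,032.50     1,928.2534     7,713.0136
  Σ                  2,023.2256     7,902.1246
Price P = Σ PV = 2,023.2256.
Macaulay duration = Σ(t·PV) / P = 7,902.1246 / 2,023.2256 = 3.90571 half-year periods.
In years: 3.90571 / 2 = 1.95285 years.

1.95 years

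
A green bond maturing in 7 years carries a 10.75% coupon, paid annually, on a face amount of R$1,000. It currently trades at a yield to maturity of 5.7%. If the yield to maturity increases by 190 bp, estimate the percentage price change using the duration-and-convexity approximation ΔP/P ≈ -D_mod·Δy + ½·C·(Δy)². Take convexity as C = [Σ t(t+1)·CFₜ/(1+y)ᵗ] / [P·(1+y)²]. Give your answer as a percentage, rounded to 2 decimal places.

-9.20%

With y = 0.057:
  t   CF        PV=CF/(1+0.057)^t    t·PV        t(t+1)·PV
  1       107.50       101.7029       101.7029         203.4059
  2       107.50        96.2185       192.4370         577.3109
  3       107.50        91.0298       273.0893       1,092.3574
  4       107.50        86.1209       344.4836       1,722.4178
  5       107.50        81.4767       407.3836       2,444.3015
  6       107.50        77.0830       462.4979       3,237.4855
  7     1,107.50       751.3094     5,259.1658      42,073.3265
  Σ                  1,284.9412     7,040.7601      51,350.6055
P = 1,284.9412; D_Mac = 5.47944 yrs; D_mod = 5.18396 yrs; C = 35.76946.
Duration effect: -5.18396 × (+0.019) = -0.098495
Convexity effect: 0.5 × 35.76946 × (0.019)² = +0.0064564
ΔP/P ≈ -0.098495 + 0.0064564 = -0.092039 = -9.2039%.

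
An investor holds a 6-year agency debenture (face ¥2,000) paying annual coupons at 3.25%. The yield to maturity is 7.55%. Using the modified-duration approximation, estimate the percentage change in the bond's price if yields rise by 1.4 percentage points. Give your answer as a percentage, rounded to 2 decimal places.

-7.14%

Periodic yield y = 0.0755. Modified duration first:
  t   CF        PV=CF/(1+0.0755)^t    t·PV
  1        65.00        60.4370        60.4370
  2        65.00        56.1943       112.3887
  3        65.00        52.2495       156.7485
  4        65.00        48.5816       194.3263
  5        65.00        45.1712       225.8558
  6     2,065.00     1,334.3125     8,005.8752
  Σ                  1,596.9461     8,755.6316
P = 1,596.9461; D_Mac = 5.48273 yrs; D_mod = 5.48273/(1+0.0755) = 5.09785 yrs.
ΔP/P ≈ -D_mod · Δy = -5.09785 × (+0.014) = -0.071370 = -7.1370%.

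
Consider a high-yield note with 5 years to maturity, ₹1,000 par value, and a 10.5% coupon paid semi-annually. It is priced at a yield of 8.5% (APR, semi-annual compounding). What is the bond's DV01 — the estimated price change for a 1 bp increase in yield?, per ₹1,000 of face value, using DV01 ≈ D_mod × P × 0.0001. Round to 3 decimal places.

₹0.420

Periodic yield y = 0.0425.
  t   CF        PV=CF/(1+0.0425)^t    t·PV
  1        52.50        50.3597        50.3597
  2        52.50        48.3067        96.6134
  3        52.50        46.3373       139.0120
  4        52.50        44.4483       177.7932
  5        52.50        42.6362       213.1812
  6        52.50        40.8981       245.3885
  7        52.50        39.2308       274.6154
  8        52.50        37.6314       301.0515
  9        52.50        36.0973       324.8757
  10    1,052.50       694.1630     6,941.6301
  Σ                  1,080.1089     8,764.5207
P = 1,080.1089; D_Mac = 8.11448 half-year periods = 4.05724 yrs; D_mod = 3.89184 yrs.
DV01 ≈ 3.89184 × 1,080.1089 × 0.0001 = 0.420361.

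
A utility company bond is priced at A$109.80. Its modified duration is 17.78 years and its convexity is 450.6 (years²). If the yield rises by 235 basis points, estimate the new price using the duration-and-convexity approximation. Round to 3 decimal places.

A$77.584

Duration effect: -D_mod·Δy = -17.78 × (+0.0235) = -0.417830
Convexity effect: ½·C·(Δy)² = 0.5 × 450.6 × (0.0235)² = +0.124421925
ΔP/P ≈ -0.417830 + 0.124421925 = -0.293408075
New price ≈ 109.80 × (1 - 0.293408075) = 77.583793365.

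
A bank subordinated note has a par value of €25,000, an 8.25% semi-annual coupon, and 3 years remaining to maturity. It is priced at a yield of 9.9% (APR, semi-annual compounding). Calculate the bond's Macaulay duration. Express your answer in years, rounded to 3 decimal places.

Periodic yield y = 0.0495. Discount each cash flow and weight by its period:
  t   CF        PV=CF/(1+0.0495)^t    t·PV
  1     1,031.25       982.6108       982.6108
  2     1,031.25       936.2656     1,872.5312
  3     1,031.25       892.1064     2,676.3191
  4     1,031.25       850.0299     3,400.1195
  5     1,031.25       809.9379     4,049.6897
  6    26,031.25    19,480.5119   116,883.0716
  Σ                 23,951.4625   129,864.3419
Price P = Σ PV = 23,951.4625.
Macaulay duration = Σ(t·PV) / P = 129,864.3419 / 23,951.4625 = 5.42198 half-year periods.
In years: 5.42198 / 2 = 2.71099 years.

2.711 years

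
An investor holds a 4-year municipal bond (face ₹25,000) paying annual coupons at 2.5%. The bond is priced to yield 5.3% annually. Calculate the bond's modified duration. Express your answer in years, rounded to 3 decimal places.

3.654 years

Periodic yield y = 0.053. First find Macaulay duration:
  t   CF        PV=CF/(1+0.053)^t    t·PV
  1       625.00       593.5423       593.5423
  2       625.00       563.6679     1,127.3357
  3       625.00       535.2971     1,605.8913
  4    25,625.00    20,842.5278    83,370.1112
  Σ                 22,535.0350    86,696.8805
P = 22,535.0350; Macaulay duration = 86,696.8805 / 22,535.0350 = 3.84720 years.
Modified duration = D_Mac / (1 + y) = 3.84720 / 1.053 = 3.65357 years.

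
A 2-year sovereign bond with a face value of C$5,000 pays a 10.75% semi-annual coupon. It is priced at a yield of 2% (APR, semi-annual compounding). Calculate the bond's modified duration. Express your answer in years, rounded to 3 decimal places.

1.846 years

Periodic yield y = 0.01. First find Macaulay duration:
  t   CF        PV=CF/(1+0.01)^t    t·PV
  1       268.75       266.0891       266.0891
  2       268.75       263.4546       526.9091
  3       268.75       260.8461       782.5383
  4     5,268.75     5,063.1652    20,252.6608
  Σ                  5,853.5550    21,828.1973
P = 5,853.5550; Macaulay duration = 21,828.1973 / 5,853.5550 = 3.72905 half-year periods = 1.86452 years.
Modified duration = D_Mac / (1 + y) = 1.86452 / 1.01 = 1.84606 years.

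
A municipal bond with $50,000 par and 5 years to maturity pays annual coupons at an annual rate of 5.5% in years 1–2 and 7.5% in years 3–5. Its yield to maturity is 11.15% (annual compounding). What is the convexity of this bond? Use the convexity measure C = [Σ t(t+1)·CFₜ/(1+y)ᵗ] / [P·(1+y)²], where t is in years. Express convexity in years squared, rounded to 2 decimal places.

20.46

With y = 0.1115:
  t   CF        PV=CF/(1+0.1115)^t    t·PV        t(t+1)·PV
  1     2,750.00     2,474.1341     2,474.1341       4,948.2681
  2     2,750.00     2,225.9416     4,451.8831      13,355.6494
  3     3,750.00     2,730.8816     8,192.6447      32,770.5788
  4     3,750.00     2,456.9335     9,827.7339      49,138.6697
  5    53,750.00    31,683.3528   158,416.7640     950,500.5842
  Σ                 41,571.2435   183,363.1599   1,050,713.7503
P = 41,571.2435.
Convexity = Σ t(t+1)·PV / [P·(1+y)²] = 1,050,713.7503 / (41,571.2435 × 1.235432) = 20.45844.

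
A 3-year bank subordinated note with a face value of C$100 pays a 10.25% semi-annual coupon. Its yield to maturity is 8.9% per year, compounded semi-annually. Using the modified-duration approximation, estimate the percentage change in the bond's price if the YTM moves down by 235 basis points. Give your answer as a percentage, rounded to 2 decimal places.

Periodic yield y = 0.0445. Modified duration first:
  t   CF        PV=CF/(1+0.0445)^t    t·PV
  1        5.125         4.9067         4.9067
  2        5.125         4.6976         9.3952
  3        5.125         4.4975        13.4924
  4        5.125         4.3059        17.2234
  5        5.125         4.1224        20.6121
  6      105.125        80.9572       485.7430
  Σ                    103.4872       551.3729
P = 103.4872; D_Mac = 5.32793 half-year periods = 2.66397 yrs; D_mod = 2.66397/(1+0.0445) = 2.55047 yrs.
ΔP/P ≈ -D_mod · Δy = -2.55047 × (-0.0235) = +0.059936 = +5.9936%.

+5.99%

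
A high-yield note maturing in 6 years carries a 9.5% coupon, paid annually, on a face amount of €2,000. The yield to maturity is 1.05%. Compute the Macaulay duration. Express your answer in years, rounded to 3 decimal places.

5.066 years

Periodic yield y = 0.0105. Discount each cash flow and weight by its year:
  t   CF        PV=CF/(1+0.0105)^t    t·PV
  1       190.00       188.0257       188.0257
  2       190.00       186.0720       372.1439
  3       190.00       184.1385       552.4156
  4       190.00       182.2252       728.9006
  5       190.00       180.3317       901.6584
  6     2,190.00     2,056.9617    12,341.7703
  Σ                  2,977.7548    15,084.9145
Price P = Σ PV = 2,977.7548.
Macaulay duration = Σ(t·PV) / P = 15,084.9145 / 2,977.7548 = 5.06587 years.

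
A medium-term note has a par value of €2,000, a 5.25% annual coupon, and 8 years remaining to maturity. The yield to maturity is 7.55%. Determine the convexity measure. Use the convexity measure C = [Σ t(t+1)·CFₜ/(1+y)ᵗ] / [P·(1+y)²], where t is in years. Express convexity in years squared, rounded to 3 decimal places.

With y = 0.0755:
  t   CF        PV=CF/(1+0.0755)^t    t·PV        t(t+1)·PV
  1       105.00        97.6290        97.6290         195.2580
  2       105.00        90.7755       181.5509         544.6528
  3       105.00        84.4030       253.2091       1,012.8364
  4       105.00        78.4779       313.9118       1,569.5590
  5       105.00        72.9688       364.8440       2,189.0641
  6       105.00        67.8464       407.0784       2,849.5488
  7       105.00        63.0836       441.5851       3,532.6810
  8     2,105.00     1,175.8956     9,407.1652      84,664.4865
  Σ                  1,731.0799    11,466.9735      96,558.0866
P = 1,731.0799.
Convexity = Σ t(t+1)·PV / [P·(1+y)²] = 96,558.0866 / (1,731.0799 × 1.156700) = 48.22261.

48.223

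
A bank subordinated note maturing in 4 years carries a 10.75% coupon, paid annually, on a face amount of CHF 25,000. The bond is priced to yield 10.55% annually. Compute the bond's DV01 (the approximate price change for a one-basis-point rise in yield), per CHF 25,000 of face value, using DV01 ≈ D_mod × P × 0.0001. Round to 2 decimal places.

Periodic yield y = 0.1055.
  t   CF        PV=CF/(1+0.1055)^t    t·PV
  1     2,687.50     2,431.0267     2,431.0267
  2     2,687.50     2,199.0291     4,398.0582
  3     2,687.50     1,989.1715     5,967.5146
  4    27,687.50    18,537.3972    74,149.5888
  Σ                 25,156.6245    86,946.1883
P = 25,156.6245; D_Mac = 3.45619 yrs; D_mod = 3.12636 yrs.
DV01 ≈ 3.12636 × 25,156.6245 × 0.0001 = 7.864875.

CHF 7.86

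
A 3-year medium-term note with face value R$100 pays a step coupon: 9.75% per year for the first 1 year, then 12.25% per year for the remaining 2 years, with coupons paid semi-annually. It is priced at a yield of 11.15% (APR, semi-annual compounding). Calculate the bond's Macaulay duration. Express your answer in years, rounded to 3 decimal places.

Periodic yield y = 0.05575. Discount each cash flow and weight by its period:
  t   CF        PV=CF/(1+0.05575)^t    t·PV
  1        4.875         4.6176         4.6176
  2        4.875         4.3737         8.7475
  3        6.125         5.2050        15.6151
  4        6.125         4.9302        19.7207
  5        6.125         4.6698        23.3491
  6      106.125        76.6392       459.8354
  Σ                    100.4356       531.8853
Price P = Σ PV = 100.4356.
Macaulay duration = Σ(t·PV) / P = 531.8853 / 100.4356 = 5.29579 half-year periods.
In years: 5.29579 / 2 = 2.64789 years.

2.648 years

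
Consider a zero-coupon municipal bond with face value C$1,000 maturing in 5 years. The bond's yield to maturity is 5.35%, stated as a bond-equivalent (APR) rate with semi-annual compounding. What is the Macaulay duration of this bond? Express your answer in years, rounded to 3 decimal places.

A zero-coupon bond has a single cash flow at maturity, so its Macaulay duration equals its maturity: 5 years.
(Equivalently: 10 semi-annual periods ÷ 2 = 5 years.)

5.000 years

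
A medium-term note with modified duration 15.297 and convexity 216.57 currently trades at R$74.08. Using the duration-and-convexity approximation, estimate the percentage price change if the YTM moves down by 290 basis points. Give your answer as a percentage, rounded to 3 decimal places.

+53.468%

Duration effect: -D_mod·Δy = -15.297 × (-0.029) = +0.443613
Convexity effect: ½·C·(Δy)² = 0.5 × 216.57 × (-0.029)² = +0.091067685
ΔP/P ≈ +0.443613 + 0.091067685 = +0.534680685
= +53.4680685%.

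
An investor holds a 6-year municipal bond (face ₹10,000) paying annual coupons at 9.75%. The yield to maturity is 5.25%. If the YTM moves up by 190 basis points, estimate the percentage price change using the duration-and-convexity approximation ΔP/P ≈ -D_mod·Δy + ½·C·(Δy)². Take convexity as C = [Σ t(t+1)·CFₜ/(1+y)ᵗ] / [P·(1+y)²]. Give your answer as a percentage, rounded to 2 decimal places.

-8.39%

With y = 0.0525:
  t   CF        PV=CF/(1+0.0525)^t    t·PV        t(t+1)·PV
  1       975.00       926.3658       926.3658       1,852.7316
  2       975.00       880.1575     1,760.3151       5,280.9452
  3       975.00       836.2542     2,508.7625      10,035.0502
  4       975.00       794.5408     3,178.1632      15,890.8158
  5       975.00       754.9081     3,774.5406      22,647.2434
  6    10,975.00     8,073.6869    48,442.1212     339,094.8487
  Σ                 12,265.9133    60,590.2684     394,801.6348
P = 12,265.9133; D_Mac = 4.93973 yrs; D_mod = 4.69333 yrs; C = 29.05593.
Duration effect: -4.69333 × (+0.019) = -0.089173
Convexity effect: 0.5 × 29.05593 × (0.019)² = +0.0052446
ΔP/P ≈ -0.089173 + 0.0052446 = -0.083929 = -8.3929%.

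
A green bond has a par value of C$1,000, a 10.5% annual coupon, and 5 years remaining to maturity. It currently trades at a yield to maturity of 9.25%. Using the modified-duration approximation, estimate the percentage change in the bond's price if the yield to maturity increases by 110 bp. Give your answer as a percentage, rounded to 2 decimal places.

Periodic yield y = 0.0925. Modified duration first:
  t   CF        PV=CF/(1+0.0925)^t    t·PV
  1       105.00        96.1098        96.1098
  2       105.00        87.9724       175.9448
  3       105.00        80.5239       241.5718
  4       105.00        73.7061       294.8245
  5     1,105.00       709.9946     3,549.9730
  Σ                  1,048.3069     4,358.4239
P = 1,048.3069; D_Mac = 4.15758 yrs; D_mod = 4.15758/(1+0.0925) = 3.80557 yrs.
ΔP/P ≈ -D_mod · Δy = -3.80557 × (+0.011) = -0.041861 = -4.1861%.

-4.19%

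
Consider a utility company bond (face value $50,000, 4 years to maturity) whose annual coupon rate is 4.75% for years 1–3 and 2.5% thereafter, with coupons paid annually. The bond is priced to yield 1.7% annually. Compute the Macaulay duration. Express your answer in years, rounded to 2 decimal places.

3.75 years

Periodic yield y = 0.017. Discount each cash flow and weight by its year:
  t   CF        PV=CF/(1+0.017)^t    t·PV
  1     2,375.00     2,335.2999     2,335.2999
  2     2,375.00     2,296.2634     4,592.5268
  3     2,375.00     2,257.8795     6,773.6384
  4    51,250.00    47,908.2225   191,632.8901
  Σ                 54,797.6653   205,334.3552
Price P = Σ PV = 54,797.6653.
Macaulay duration = Σ(t·PV) / P = 205,334.3552 / 54,797.6653 = 3.74714 years.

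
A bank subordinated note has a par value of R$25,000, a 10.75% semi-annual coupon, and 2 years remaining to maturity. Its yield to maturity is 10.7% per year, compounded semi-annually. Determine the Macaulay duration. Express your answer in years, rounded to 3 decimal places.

Periodic yield y = 0.0535. Discount each cash flow and weight by its period:
  t   CF        PV=CF/(1+0.0535)^t    t·PV
  1     1,343.75     1,275.5102     1,275.5102
  2     1,343.75     1,210.7358     2,421.4717
  3     1,343.75     1,149.2509     3,447.7527
  4    26,343.75    21,386.4862    85,545.9449
  Σ                 25,021.9832    92,690.6796
Price P = Σ PV = 25,021.9832.
Macaulay duration = Σ(t·PV) / P = 92,690.6796 / 25,021.9832 = 3.70437 half-year periods.
In years: 3.70437 / 2 = 1.85218 years.

1.852 years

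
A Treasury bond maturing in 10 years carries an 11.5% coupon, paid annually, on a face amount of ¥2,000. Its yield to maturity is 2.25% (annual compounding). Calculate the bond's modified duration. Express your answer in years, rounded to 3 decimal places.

7.214 years

Periodic yield y = 0.0225. First find Macaulay duration:
  t   CF        PV=CF/(1+0.0225)^t    t·PV
  1       230.00       224.9389       224.9389
  2       230.00       219.9891       439.9782
  3       230.00       215.1483       645.4449
  4       230.00       210.4140       841.6559
  5       230.00       205.7838     1,028.9192
  6       230.00       201.2556     1,207.5335
  7       230.00       196.8270     1,377.7888
  8       230.00       192.4958     1,539.9666
  9       230.00       188.2600     1,694.3397
  10    2,230.00     1,785.1376    17,851.3759
  Σ                  3,640.2500    26,851.9416
P = 3,640.2500; Macaulay duration = 26,851.9416 / 3,640.2500 = 7.37640 years.
Modified duration = D_Mac / (1 + y) = 7.37640 / 1.0225 = 7.21408 years.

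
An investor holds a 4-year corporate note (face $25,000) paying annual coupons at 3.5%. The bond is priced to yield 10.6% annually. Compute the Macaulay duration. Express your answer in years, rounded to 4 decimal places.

3.7711 years

Periodic yield y = 0.106. Discount each cash flow and weight by its year:
  t   CF        PV=CF/(1+0.106)^t    t·PV
  1       875.00       791.1392       791.1392
  2       875.00       715.3158     1,430.6315
  3       875.00       646.7593     1,940.2779
  4    25,875.00    17,292.5823    69,170.3291
  Σ                 19,445.7966    73,332.3777
Price P = Σ PV = 19,445.7966.
Macaulay duration = Σ(t·PV) / P = 73,332.3777 / 19,445.7966 = 3.77112 years.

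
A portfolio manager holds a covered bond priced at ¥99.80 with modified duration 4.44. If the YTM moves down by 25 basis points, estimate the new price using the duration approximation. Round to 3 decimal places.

Duration approximation: ΔP/P ≈ -D_mod · Δy = -4.44 × (-0.0025) = +0.011100.
New price ≈ 99.80 × (1 + 0.011100) = 100.90778.

¥100.908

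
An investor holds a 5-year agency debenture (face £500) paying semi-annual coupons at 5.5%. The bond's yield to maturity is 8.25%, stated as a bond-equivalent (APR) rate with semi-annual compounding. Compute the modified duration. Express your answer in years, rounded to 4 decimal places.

4.2234 years

Periodic yield y = 0.04125. First find Macaulay duration:
  t   CF        PV=CF/(1+0.04125)^t    t·PV
  1        13.75        13.2053        13.2053
  2        13.75        12.6821        25.3643
  3        13.75        12.1797        36.5392
  4        13.75        11.6972        46.7889
  5        13.75        11.2338        56.1691
  6        13.75        10.7888        64.7327
  7        13.75        10.3614        72.5297
  8        13.75         9.9509        79.6072
  9        13.75         9.5567        86.0102
  10      513.75       342.9270     3,429.2701
  Σ                    444.5830     3,910.2167
P = 444.5830; Macaulay duration = 3,910.2167 / 444.5830 = 8.79525 half-year periods = 4.39762 years.
Modified duration = D_Mac / (1 + y) = 4.39762 / 1.04125 = 4.22341 years.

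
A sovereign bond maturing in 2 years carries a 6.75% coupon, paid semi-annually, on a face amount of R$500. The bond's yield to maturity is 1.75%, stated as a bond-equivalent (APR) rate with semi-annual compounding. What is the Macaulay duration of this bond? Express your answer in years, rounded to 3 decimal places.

Periodic yield y = 0.00875. Discount each cash flow and weight by its period:
  t   CF        PV=CF/(1+0.00875)^t    t·PV
  1       16.875        16.7286        16.7286
  2       16.875        16.5835        33.1670
  3       16.875        16.4397        49.3190
  4      516.875       499.1733     1,996.6931
  Σ                    548.9251     2,095.9078
Price P = Σ PV = 548.9251.
Macaulay duration = Σ(t·PV) / P = 2,095.9078 / 548.9251 = 3.81820 half-year periods.
In years: 3.81820 / 2 = 1.90910 years.

1.909 years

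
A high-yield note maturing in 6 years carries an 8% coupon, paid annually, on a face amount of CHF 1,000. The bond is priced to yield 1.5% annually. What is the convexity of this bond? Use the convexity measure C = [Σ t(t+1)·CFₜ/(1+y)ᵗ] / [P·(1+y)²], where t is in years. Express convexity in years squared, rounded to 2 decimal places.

33.12

With y = 0.015:
  t   CF        PV=CF/(1+0.015)^t    t·PV        t(t+1)·PV
  1        80.00        78.8177        78.8177         157.6355
  2        80.00        77.6529       155.3059         465.9176
  3        80.00        76.5054       229.5161         918.0643
  4        80.00        75.3747       301.4990       1,507.4948
  5        80.00        74.2608       371.3041       2,227.8248
  6     1,080.00       987.7056     5,926.2334      41,483.6339
  Σ                  1,370.3172     7,062.6762      46,760.5708
P = 1,370.3172.
Convexity = Σ t(t+1)·PV / [P·(1+y)²] = 46,760.5708 / (1,370.3172 × 1.030225) = 33.12277.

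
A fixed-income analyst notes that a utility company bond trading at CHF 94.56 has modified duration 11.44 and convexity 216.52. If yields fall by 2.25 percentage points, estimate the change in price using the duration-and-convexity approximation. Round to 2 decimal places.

Duration effect: -D_mod·Δy = -11.44 × (-0.0225) = +0.257400
Convexity effect: ½·C·(Δy)² = 0.5 × 216.52 × (-0.0225)² = +0.054806625
ΔP/P ≈ +0.257400 + 0.054806625 = +0.312206625
ΔP ≈ 94.56 × (+0.312206625) = +29.52225846.

+CHF 29.52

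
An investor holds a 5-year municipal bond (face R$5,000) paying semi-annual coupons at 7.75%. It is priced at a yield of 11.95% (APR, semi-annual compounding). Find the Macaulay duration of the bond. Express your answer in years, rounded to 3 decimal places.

4.159 years

Periodic yield y = 0.05975. Discount each cash flow and weight by its period:
  t   CF        PV=CF/(1+0.05975)^t    t·PV
  1       193.75       182.8261       182.8261
  2       193.75       172.5182       345.0364
  3       193.75       162.7914       488.3742
  4       193.75       153.6130       614.4521
  5       193.75       144.9521       724.7606
  6       193.75       136.7795       820.6773
  7       193.75       129.0677       903.4742
  8       193.75       121.7908       974.3260
  9       193.75       114.9240     1,034.3164
  10    5,193.75     2,907.0118    29,070.1176
  Σ                  4,226.2747    35,158.3608
Price P = Σ PV = 4,226.2747.
Macaulay duration = Σ(t·PV) / P = 35,158.3608 / 4,226.2747 = 8.31900 half-year periods.
In years: 8.31900 / 2 = 4.15950 years.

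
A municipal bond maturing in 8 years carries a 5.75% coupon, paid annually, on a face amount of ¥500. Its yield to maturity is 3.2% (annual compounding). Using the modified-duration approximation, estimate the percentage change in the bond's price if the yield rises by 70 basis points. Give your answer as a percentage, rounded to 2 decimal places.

Periodic yield y = 0.032. Modified duration first:
  t   CF        PV=CF/(1+0.032)^t    t·PV
  1        28.75        27.8585        27.8585
  2        28.75        26.9947        53.9894
  3        28.75        26.1577        78.4730
  4        28.75        25.3466       101.3862
  5        28.75        24.5606       122.8031
  6        28.75        23.7991       142.7943
  7        28.75        23.0611       161.4277
  8       528.75       410.9725     3,287.7803
  Σ                    588.7507     3,976.5125
P = 588.7507; D_Mac = 6.75415 yrs; D_mod = 6.75415/(1+0.032) = 6.54472 yrs.
ΔP/P ≈ -D_mod · Δy = -6.54472 × (+0.007) = -0.045813 = -4.5813%.

-4.58%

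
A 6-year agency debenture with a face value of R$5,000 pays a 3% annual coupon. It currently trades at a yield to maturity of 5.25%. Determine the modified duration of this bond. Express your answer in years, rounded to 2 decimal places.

Periodic yield y = 0.0525. First find Macaulay duration:
  t   CF        PV=CF/(1+0.0525)^t    t·PV
  1       150.00       142.5178       142.5178
  2       150.00       135.4089       270.8177
  3       150.00       128.6545       385.9635
  4       150.00       122.2370       488.9482
  5       150.00       116.1397       580.6985
  6     5,150.00     3,788.5638    22,731.3826
  Σ                  4,433.5217    24,600.3283
P = 4,433.5217; Macaulay duration = 24,600.3283 / 4,433.5217 = 5.54871 years.
Modified duration = D_Mac / (1 + y) = 5.54871 / 1.0525 = 5.27193 years.

5.27 years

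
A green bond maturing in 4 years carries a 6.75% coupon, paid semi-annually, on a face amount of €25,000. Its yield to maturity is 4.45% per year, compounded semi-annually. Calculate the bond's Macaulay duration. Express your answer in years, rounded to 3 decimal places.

Periodic yield y = 0.02225. Discount each cash flow and weight by its period:
  t   CF        PV=CF/(1+0.02225)^t    t·PV
  1       843.75       825.3852       825.3852
  2       843.75       807.4201     1,614.8402
  3       843.75       789.8460     2,369.5380
  4       843.75       772.6544     3,090.6178
  5       843.75       755.8371     3,779.1854
  6       843.75       739.3857     4,436.3144
  7       843.75       723.2925     5,063.0474
  8    25,843.75    21,671.9793   173,375.8345
  Σ                 27,085.8003   194,554.7628
Price P = Σ PV = 27,085.8003.
Macaulay duration = Σ(t·PV) / P = 194,554.7628 / 27,085.8003 = 7.18291 half-year periods.
In years: 7.18291 / 2 = 3.59145 years.

3.591 years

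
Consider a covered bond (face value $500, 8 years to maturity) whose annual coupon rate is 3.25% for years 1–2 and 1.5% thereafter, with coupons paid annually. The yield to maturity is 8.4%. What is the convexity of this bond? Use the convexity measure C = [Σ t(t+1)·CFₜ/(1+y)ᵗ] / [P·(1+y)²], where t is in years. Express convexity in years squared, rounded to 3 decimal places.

53.261

With y = 0.084:
  t   CF        PV=CF/(1+0.084)^t    t·PV        t(t+1)·PV
  1        16.25        14.9908        14.9908          29.9815
  2        16.25        13.8291        27.6583          82.9748
  3         7.50         5.8881        17.6642          70.6569
  4         7.50         5.4318        21.7272         108.6361
  5         7.50         5.0109        25.0544         150.3267
  6         7.50         4.6226        27.7356         194.1489
  7         7.50         4.2644        29.8507         238.8055
  8       507.50       266.1962     2,129.5693      19,166.1236
  Σ                    320.2338     2,294.2505      20,041.6540
P = 320.2338.
Convexity = Σ t(t+1)·PV / [P·(1+y)²] = 20,041.6540 / (320.2338 × 1.175056) = 53.26082.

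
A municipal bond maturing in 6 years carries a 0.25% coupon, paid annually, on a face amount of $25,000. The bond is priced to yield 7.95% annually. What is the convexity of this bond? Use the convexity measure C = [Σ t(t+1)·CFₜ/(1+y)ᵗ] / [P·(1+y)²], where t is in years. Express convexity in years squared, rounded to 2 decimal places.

With y = 0.0795:
  t   CF        PV=CF/(1+0.0795)^t    t·PV        t(t+1)·PV
  1        62.50        57.8972        57.8972         115.7943
  2        62.50        53.6333       107.2667         321.8000
  3        62.50        49.6835       149.0505         596.2019
  4        62.50        46.0245       184.0981         920.4907
  5        62.50        42.6351       213.1753       1,279.0515
  6    25,062.50    15,837.5686    95,025.4118     665,177.8826
  Σ                 16,087.4422    95,736.8995     668,411.2210
P = 16,087.4422.
Convexity = Σ t(t+1)·PV / [P·(1+y)²] = 668,411.2210 / (16,087.4422 × 1.165320) = 35.65426.

35.65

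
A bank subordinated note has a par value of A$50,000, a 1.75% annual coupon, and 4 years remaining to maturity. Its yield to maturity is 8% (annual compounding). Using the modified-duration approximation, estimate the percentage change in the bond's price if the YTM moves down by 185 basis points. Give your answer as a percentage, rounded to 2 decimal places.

Periodic yield y = 0.08. Modified duration first:
  t   CF        PV=CF/(1+0.08)^t    t·PV
  1       875.00       810.1852       810.1852
  2       875.00       750.1715     1,500.3429
  3       875.00       694.6032     2,083.8096
  4    50,875.00    37,394.6438   149,578.5750
  Σ                 39,649.6036   153,972.9128
P = 39,649.6036; D_Mac = 3.88334 yrs; D_mod = 3.88334/(1+0.08) = 3.59569 yrs.
ΔP/P ≈ -D_mod · Δy = -3.59569 × (-0.0185) = +0.066520 = +6.6520%.

+6.65%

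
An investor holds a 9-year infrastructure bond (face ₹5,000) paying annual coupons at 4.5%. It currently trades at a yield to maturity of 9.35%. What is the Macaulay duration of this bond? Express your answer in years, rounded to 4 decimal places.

Periodic yield y = 0.0935. Discount each cash flow and weight by its year:
  t   CF        PV=CF/(1+0.0935)^t    t·PV
  1       225.00       205.7613       205.7613
  2       225.00       188.1676       376.3353
  3       225.00       172.0783       516.2350
  4       225.00       157.3647       629.4589
  5       225.00       143.9092       719.5460
  6       225.00       131.6042       789.6253
  7       225.00       120.3514       842.4595
  8       225.00       110.0607       880.4855
  9     5,225.00     2,337.3148    21,035.8332
  Σ                  3,566.6123    25,995.7399
Price P = Σ PV = 3,566.6123.
Macaulay duration = Σ(t·PV) / P = 25,995.7399 / 3,566.6123 = 7.28864 years.

7.2886 years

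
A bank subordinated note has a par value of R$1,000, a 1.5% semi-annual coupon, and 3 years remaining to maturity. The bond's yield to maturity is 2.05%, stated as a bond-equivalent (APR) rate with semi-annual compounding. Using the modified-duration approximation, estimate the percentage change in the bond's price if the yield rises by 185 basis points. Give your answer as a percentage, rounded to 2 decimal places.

Periodic yield y = 0.01025. Modified duration first:
  t   CF        PV=CF/(1+0.01025)^t    t·PV
  1         7.50         7.4239         7.4239
  2         7.50         7.3486        14.6972
  3         7.50         7.2740        21.8221
  4         7.50         7.2002        28.8009
  5         7.50         7.1272        35.6358
  6     1,007.50       947.7022     5,686.2133
  Σ                    984.0761     5,794.5932
P = 984.0761; D_Mac = 5.88836 half-year periods = 2.94418 yrs; D_mod = 2.94418/(1+0.01025) = 2.91431 yrs.
ΔP/P ≈ -D_mod · Δy = -2.91431 × (+0.0185) = -0.053915 = -5.3915%.

-5.39%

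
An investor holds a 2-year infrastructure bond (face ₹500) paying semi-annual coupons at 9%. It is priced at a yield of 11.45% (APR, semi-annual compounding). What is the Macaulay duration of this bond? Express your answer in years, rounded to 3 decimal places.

Periodic yield y = 0.05725. Discount each cash flow and weight by its period:
  t   CF        PV=CF/(1+0.05725)^t    t·PV
  1        22.50        21.2816        21.2816
  2        22.50        20.1292        40.2585
  3        22.50        19.0392        57.1177
  4       522.50       418.1918     1,672.7672
  Σ                    478.6419     1,791.4250
Price P = Σ PV = 478.6419.
Macaulay duration = Σ(t·PV) / P = 1,791.4250 / 478.6419 = 3.74273 half-year periods.
In years: 3.74273 / 2 = 1.87136 years.

1.871 years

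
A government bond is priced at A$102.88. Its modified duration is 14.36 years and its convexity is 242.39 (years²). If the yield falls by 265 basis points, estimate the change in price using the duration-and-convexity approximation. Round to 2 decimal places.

Duration effect: -D_mod·Δy = -14.36 × (-0.0265) = +0.380540
Convexity effect: ½·C·(Δy)² = 0.5 × 242.39 × (-0.0265)² = +0.08510918875
ΔP/P ≈ +0.380540 + 0.08510918875 = +0.46564918875
ΔP ≈ 102.88 × (+0.46564918875) = +47.9059885386.

+A$47.91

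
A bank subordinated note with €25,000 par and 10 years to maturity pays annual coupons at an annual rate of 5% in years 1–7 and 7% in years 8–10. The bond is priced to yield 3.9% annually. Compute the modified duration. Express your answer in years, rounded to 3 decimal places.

7.919 years

Periodic yield y = 0.039. First find Macaulay duration:
  t   CF        PV=CF/(1+0.039)^t    t·PV
  1     1,250.00     1,203.0799     1,203.0799
  2     1,250.00     1,157.9210     2,315.8419
  3     1,250.00     1,114.4571     3,343.3714
  4     1,250.00     1,072.6248     4,290.4991
  5     1,250.00     1,032.3626     5,161.8131
  6     1,250.00       993.6118     5,961.6706
  7     1,250.00       956.3155     6,694.2083
  8     1,750.00     1,288.5868    10,308.6942
  9     1,750.00     1,240.2183    11,161.9643
  10   26,750.00    18,246.0269   182,460.2690
  Σ                 28,305.2046   232,901.4118
P = 28,305.2046; Macaulay duration = 232,901.4118 / 28,305.2046 = 8.22822 years.
Modified duration = D_Mac / (1 + y) = 8.22822 / 1.039 = 7.91936 years.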